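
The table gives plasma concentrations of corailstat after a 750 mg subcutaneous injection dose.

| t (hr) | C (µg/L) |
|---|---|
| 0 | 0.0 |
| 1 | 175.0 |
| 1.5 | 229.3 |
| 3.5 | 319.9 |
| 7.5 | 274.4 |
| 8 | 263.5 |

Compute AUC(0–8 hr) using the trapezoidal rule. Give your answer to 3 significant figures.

Trapezoidal AUC_0→8:
  [0→1]: (0.0+175.0)/2 × 1 = 87.5
  [1→1.5]: (175.0+229.3)/2 × 0.5 = 101.075
  [1.5→3.5]: (229.3+319.9)/2 × 2 = 549.2
  [3.5→7.5]: (319.9+274.4)/2 × 4 = 1188.6
  [7.5→8]: (274.4+263.5)/2 × 0.5 = 134.475
  Sum = 2060.85 µg/L·hr

AUC = 2060 µg/L·hr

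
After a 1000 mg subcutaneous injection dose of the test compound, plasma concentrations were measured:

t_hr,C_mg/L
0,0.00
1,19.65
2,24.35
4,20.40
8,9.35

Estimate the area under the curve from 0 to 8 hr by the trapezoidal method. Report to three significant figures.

Trapezoidal AUC_0→8:
  [0→1]: (0.00+19.65)/2 × 1 = 9.825
  [1→2]: (19.65+24.35)/2 × 1 = 22.0
  [2→4]: (24.35+20.40)/2 × 2 = 44.75
  [4→8]: (20.40+9.35)/2 × 4 = 59.5
  Sum = 136.075 mg/L·hr

AUC = 136 mg/L·hr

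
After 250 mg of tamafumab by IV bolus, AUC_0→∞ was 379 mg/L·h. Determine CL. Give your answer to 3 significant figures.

CL = Dose_iv / AUC_0→∞
   = 250 / 379 = 0.659631 L/h

CL = 0.660 L/h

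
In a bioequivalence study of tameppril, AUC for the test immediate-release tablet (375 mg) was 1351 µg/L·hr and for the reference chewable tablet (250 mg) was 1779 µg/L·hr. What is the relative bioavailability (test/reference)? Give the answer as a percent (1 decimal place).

F_rel = 50.6%

F_rel = (AUC_test/D_test) / (AUC_ref/D_ref)
      = (1351/375) / (1779/250)
      = 3.60267 / 7.116 = 0.5063 = 50.63%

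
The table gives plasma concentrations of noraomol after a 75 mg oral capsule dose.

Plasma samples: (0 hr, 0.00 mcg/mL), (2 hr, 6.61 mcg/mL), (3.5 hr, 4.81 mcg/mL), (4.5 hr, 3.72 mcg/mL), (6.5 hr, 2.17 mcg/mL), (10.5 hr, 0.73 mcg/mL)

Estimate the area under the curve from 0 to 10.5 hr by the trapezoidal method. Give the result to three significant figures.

AUC = 31.1 mcg/mL·hr

Trapezoidal AUC_0→10.5:
  [0→2]: (0.00+6.61)/2 × 2 = 6.61
  [2→3.5]: (6.61+4.81)/2 × 1.5 = 8.565
  [3.5→4.5]: (4.81+3.72)/2 × 1 = 4.265
  [4.5→6.5]: (3.72+2.17)/2 × 2 = 5.89
  [6.5→10.5]: (2.17+0.73)/2 × 4 = 5.8
  Sum = 31.13 mcg/mL·hr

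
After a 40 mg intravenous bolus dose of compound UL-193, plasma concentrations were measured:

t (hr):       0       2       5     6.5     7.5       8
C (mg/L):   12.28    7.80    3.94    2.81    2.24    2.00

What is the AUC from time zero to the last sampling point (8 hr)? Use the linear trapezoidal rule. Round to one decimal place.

Trapezoidal AUC_0→8:
  [0→2]: (12.28+7.80)/2 × 2 = 20.08
  [2→5]: (7.80+3.94)/2 × 3 = 17.61
  [5→6.5]: (3.94+2.81)/2 × 1.5 = 5.0625
  [6.5→7.5]: (2.81+2.24)/2 × 1 = 2.525
  [7.5→8]: (2.24+2.00)/2 × 0.5 = 1.06
  Sum = 46.3375 mg/L·hr

AUC = 46.3 mg/L·hr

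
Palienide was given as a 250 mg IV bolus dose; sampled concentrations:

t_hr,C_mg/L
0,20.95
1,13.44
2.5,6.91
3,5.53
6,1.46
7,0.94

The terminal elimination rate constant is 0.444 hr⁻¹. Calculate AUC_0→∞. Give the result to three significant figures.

AUC = 49.4 mg/L·hr

Trapezoidal AUC_0→7:
  [0→1]: (20.95+13.44)/2 × 1 = 17.195
  [1→2.5]: (13.44+6.91)/2 × 1.5 = 15.2625
  [2.5→3]: (6.91+5.53)/2 × 0.5 = 3.11
  [3→6]: (5.53+1.46)/2 × 3 = 10.485
  [6→7]: (1.46+0.94)/2 × 1 = 1.2
  Sum = 47.2525 mg/L·hr
Extrapolated tail: C_last / k_e = 0.94 / 0.444 = 2.117
AUC_0→∞ = 47.2525 + 2.117 = 49.3695 mg/L·hr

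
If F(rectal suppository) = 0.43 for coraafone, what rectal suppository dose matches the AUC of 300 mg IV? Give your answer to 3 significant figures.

D_rectal = 698 mg

For equal systemic exposure: F × D_ev = D_iv
D_ev = D_iv / F = 300 / 0.43 = 697.674 mg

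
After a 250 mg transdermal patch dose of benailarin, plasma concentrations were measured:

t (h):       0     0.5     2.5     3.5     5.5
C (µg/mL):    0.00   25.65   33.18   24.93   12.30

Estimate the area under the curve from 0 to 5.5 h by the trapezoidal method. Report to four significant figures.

Trapezoidal AUC_0→5.5:
  [0→0.5]: (0.00+25.65)/2 × 0.5 = 6.4125
  [0.5→2.5]: (25.65+33.18)/2 × 2 = 58.83
  [2.5→3.5]: (33.18+24.93)/2 × 1 = 29.055
  [3.5→5.5]: (24.93+12.30)/2 × 2 = 37.23
  Sum = 131.5275 µg/mL·h

AUC = 131.5 µg/mL·h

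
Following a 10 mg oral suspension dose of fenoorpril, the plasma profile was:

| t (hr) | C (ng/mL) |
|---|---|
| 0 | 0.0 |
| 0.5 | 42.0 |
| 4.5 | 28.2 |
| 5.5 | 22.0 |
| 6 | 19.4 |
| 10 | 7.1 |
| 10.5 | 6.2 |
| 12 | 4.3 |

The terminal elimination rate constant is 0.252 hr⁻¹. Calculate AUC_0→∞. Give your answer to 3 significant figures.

Trapezoidal AUC_0→12:
  [0→0.5]: (0.0+42.0)/2 × 0.5 = 10.5
  [0.5→4.5]: (42.0+28.2)/2 × 4 = 140.4
  [4.5→5.5]: (28.2+22.0)/2 × 1 = 25.1
  [5.5→6]: (22.0+19.4)/2 × 0.5 = 10.35
  [6→10]: (19.4+7.1)/2 × 4 = 53.0
  [10→10.5]: (7.1+6.2)/2 × 0.5 = 3.325
  [10.5→12]: (6.2+4.3)/2 × 1.5 = 7.875
  Sum = 250.55 ng/mL·hr
Extrapolated tail: C_last / k_e = 4.3 / 0.252 = 17.063
AUC_0→∞ = 250.55 + 17.063 = 267.613 ng/mL·hr

AUC = 268 ng/mL·hr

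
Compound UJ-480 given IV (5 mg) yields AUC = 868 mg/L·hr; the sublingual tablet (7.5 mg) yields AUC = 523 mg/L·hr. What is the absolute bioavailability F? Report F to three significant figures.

F = 0.402

F = (AUC_ev / D_ev) / (AUC_iv / D_iv)
  = (523/7.5) / (868/5)
  = 69.7333 / 173.6 = 0.4017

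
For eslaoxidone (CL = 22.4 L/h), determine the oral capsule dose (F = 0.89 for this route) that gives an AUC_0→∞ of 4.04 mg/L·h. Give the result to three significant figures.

Dose = 102 mg

Dose = CL × AUC_0→∞ / F
     = 22.4 × 4.04 / 0.89 = 101.681 mg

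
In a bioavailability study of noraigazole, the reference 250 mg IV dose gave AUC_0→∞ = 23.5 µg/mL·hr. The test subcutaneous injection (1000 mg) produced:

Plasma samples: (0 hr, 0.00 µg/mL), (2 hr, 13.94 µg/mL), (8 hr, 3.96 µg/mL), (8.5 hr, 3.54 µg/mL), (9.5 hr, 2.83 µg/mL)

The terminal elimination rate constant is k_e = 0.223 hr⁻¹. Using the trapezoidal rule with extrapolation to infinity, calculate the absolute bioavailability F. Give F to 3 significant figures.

F = 0.908

Trapezoidal AUC_0→9.5 (subcutaneous injection):
  [0→2]: (0.00+13.94)/2 × 2 = 13.94
  [2→8]: (13.94+3.96)/2 × 6 = 53.7
  [8→8.5]: (3.96+3.54)/2 × 0.5 = 1.875
  [8.5→9.5]: (3.54+2.83)/2 × 1 = 3.185
  Sum = 72.7 µg/mL·hr
Tail: C_last/k_e = 2.83/0.223 = 12.691
AUC_0→∞ (subcutaneous injection) = 72.7 + 12.691 = 85.391 µg/mL·hr
F = (AUC_ev/D_ev)/(AUC_iv/D_iv) = (85.391/1000)/(23.5/250) = 0.085391/0.094 = 0.9084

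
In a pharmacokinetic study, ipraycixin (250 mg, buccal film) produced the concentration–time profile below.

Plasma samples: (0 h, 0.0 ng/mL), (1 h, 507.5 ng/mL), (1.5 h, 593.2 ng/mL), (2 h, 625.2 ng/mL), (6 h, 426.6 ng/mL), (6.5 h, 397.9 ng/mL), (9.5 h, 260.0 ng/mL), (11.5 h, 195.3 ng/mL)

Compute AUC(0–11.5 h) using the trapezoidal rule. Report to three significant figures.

Trapezoidal AUC_0→11.5:
  [0→1]: (0.0+507.5)/2 × 1 = 253.75
  [1→1.5]: (507.5+593.2)/2 × 0.5 = 275.175
  [1.5→2]: (593.2+625.2)/2 × 0.5 = 304.6
  [2→6]: (625.2+426.6)/2 × 4 = 2103.6
  [6→6.5]: (426.6+397.9)/2 × 0.5 = 206.125
  [6.5→9.5]: (397.9+260.0)/2 × 3 = 986.85
  [9.5→11.5]: (260.0+195.3)/2 × 2 = 455.3
  Sum = 4585.4 ng/mL·h

AUC = 4590 ng/mL·h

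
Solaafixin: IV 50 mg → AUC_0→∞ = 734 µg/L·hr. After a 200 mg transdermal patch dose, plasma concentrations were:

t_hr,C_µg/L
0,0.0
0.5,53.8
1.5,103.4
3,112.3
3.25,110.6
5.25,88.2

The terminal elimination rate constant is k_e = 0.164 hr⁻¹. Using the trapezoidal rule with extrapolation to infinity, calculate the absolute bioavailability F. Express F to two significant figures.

Trapezoidal AUC_0→5.25 (transdermal patch):
  [0→0.5]: (0.0+53.8)/2 × 0.5 = 13.45
  [0.5→1.5]: (53.8+103.4)/2 × 1 = 78.6
  [1.5→3]: (103.4+112.3)/2 × 1.5 = 161.775
  [3→3.25]: (112.3+110.6)/2 × 0.25 = 27.8625
  [3.25→5.25]: (110.6+88.2)/2 × 2 = 198.8
  Sum = 480.4875 µg/L·hr
Tail: C_last/k_e = 88.2/0.164 = 537.805
AUC_0→∞ (transdermal patch) = 480.4875 + 537.805 = 1018.2925 µg/L·hr
F = (AUC_ev/D_ev)/(AUC_iv/D_iv) = (1018.2925/200)/(734/50) = 5.0914625/14.68 = 0.3468

F = 0.35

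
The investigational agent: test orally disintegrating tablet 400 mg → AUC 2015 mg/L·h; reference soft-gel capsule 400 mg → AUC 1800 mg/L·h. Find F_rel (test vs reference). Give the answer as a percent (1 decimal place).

F_rel = (AUC_test/D_test) / (AUC_ref/D_ref)
      = (2015/400) / (1800/400)
      = 5.0375 / 4.5 = 1.1194 = 111.94%

F_rel = 111.9%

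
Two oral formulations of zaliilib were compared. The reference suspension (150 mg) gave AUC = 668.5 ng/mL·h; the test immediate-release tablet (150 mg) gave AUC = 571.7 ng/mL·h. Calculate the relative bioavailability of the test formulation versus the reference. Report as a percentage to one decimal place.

F_rel = 85.5%

F_rel = (AUC_test/D_test) / (AUC_ref/D_ref)
      = (571.7/150) / (668.5/150)
      = 3.81133 / 4.45667 = 0.8552 = 85.52%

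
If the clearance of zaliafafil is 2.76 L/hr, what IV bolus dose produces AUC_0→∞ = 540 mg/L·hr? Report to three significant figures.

Dose = 1490 mg

Dose_iv = CL × AUC_0→∞
     = 2.76 × 540 = 1490.4 mg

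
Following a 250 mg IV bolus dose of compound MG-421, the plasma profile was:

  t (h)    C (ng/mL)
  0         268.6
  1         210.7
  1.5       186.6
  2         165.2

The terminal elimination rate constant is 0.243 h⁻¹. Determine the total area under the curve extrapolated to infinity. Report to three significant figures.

AUC = 1110 ng/mL·h

Trapezoidal AUC_0→2:
  [0→1]: (268.6+210.7)/2 × 1 = 239.65
  [1→1.5]: (210.7+186.6)/2 × 0.5 = 99.325
  [1.5→2]: (186.6+165.2)/2 × 0.5 = 87.95
  Sum = 426.925 ng/mL·h
Extrapolated tail: C_last / k_e = 165.2 / 0.243 = 679.835
AUC_0→∞ = 426.925 + 679.835 = 1106.76 ng/mL·h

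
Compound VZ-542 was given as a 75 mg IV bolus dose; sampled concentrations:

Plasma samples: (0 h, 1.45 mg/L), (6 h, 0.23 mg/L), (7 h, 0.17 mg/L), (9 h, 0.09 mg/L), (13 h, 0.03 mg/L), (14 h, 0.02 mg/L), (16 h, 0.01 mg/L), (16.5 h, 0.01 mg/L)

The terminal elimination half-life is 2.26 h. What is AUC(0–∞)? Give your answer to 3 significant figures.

Trapezoidal AUC_0→16.5:
  [0→6]: (1.45+0.23)/2 × 6 = 5.04
  [6→7]: (0.23+0.17)/2 × 1 = 0.2
  [7→9]: (0.17+0.09)/2 × 2 = 0.26
  [9→13]: (0.09+0.03)/2 × 4 = 0.24
  [13→14]: (0.03+0.02)/2 × 1 = 0.025
  [14→16]: (0.02+0.01)/2 × 2 = 0.03
  [16→16.5]: (0.01+0.01)/2 × 0.5 = 0.005
  Sum = 5.8 mg/L·h
k_e = ln2 / t½ = 0.693147 / 2.26 = 0.3067 h^-1
Extrapolated tail: C_last / k_e = 0.01 / 0.3067 = 0.033
AUC_0→∞ = 5.8 + 0.033 = 5.833 mg/L·h

AUC = 5.83 mg/L·h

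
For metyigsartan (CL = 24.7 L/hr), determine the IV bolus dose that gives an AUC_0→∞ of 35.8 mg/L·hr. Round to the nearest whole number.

Dose_iv = CL × AUC_0→∞
     = 24.7 × 35.8 = 884.26 mg

Dose = 884 mg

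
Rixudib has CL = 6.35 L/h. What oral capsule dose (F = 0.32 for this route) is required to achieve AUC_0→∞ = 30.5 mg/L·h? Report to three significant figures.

Dose = 605 mg

Dose = CL × AUC_0→∞ / F
     = 6.35 × 30.5 / 0.32 = 605.234 mg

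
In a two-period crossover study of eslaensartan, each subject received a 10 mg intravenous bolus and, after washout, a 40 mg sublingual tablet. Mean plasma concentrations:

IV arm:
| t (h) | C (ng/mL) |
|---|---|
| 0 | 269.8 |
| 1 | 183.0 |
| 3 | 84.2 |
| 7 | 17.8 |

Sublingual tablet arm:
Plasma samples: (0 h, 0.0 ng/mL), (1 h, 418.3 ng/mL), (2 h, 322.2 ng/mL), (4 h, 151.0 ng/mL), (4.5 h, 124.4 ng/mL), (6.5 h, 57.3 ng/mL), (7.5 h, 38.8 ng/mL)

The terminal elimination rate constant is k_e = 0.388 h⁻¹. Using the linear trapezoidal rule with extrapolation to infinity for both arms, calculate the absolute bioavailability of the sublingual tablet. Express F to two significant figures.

F = 0.49

Trapezoidal AUC_0→7 (IV):
  [0→1]: (269.8+183.0)/2 × 1 = 226.4
  [1→3]: (183.0+84.2)/2 × 2 = 267.2
  [3→7]: (84.2+17.8)/2 × 4 = 204.0
  Sum = 697.6 ng/mL·h
IV tail: 17.8/0.388 = 45.876; AUC_iv,0→∞ = 697.6 + 45.876 = 743.476 ng/mL·h
Trapezoidal AUC_0→7.5 (sublingual tablet):
  [0→1]: (0.0+418.3)/2 × 1 = 209.15
  [1→2]: (418.3+322.2)/2 × 1 = 370.25
  [2→4]: (322.2+151.0)/2 × 2 = 473.2
  [4→4.5]: (151.0+124.4)/2 × 0.5 = 68.85
  [4.5→6.5]: (124.4+57.3)/2 × 2 = 181.7
  [6.5→7.5]: (57.3+38.8)/2 × 1 = 48.05
  Sum = 1351.2 ng/mL·h
sublingual tablet tail: 38.8/0.388 = 100.000; AUC_ev,0→∞ = 1351.2 + 100.000 = 1451.2 ng/mL·h
F = (AUC_ev/D_ev)/(AUC_iv/D_iv) = (1451.2/40)/(743.476/10) = 36.28/74.3476 = 0.4880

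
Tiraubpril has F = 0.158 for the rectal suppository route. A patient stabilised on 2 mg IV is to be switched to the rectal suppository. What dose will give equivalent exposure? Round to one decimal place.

For equal systemic exposure: F × D_ev = D_iv
D_ev = D_iv / F = 2 / 0.158 = 12.6582 mg

D_rectal = 12.7 mg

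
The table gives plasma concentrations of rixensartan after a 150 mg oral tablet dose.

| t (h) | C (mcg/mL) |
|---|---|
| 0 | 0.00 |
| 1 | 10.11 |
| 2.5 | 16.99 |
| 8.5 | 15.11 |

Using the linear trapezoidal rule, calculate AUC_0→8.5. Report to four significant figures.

AUC = 121.7 mcg/mL·h

Trapezoidal AUC_0→8.5:
  [0→1]: (0.00+10.11)/2 × 1 = 5.055
  [1→2.5]: (10.11+16.99)/2 × 1.5 = 20.325
  [2.5→8.5]: (16.99+15.11)/2 × 6 = 96.3
  Sum = 121.68 mcg/mL·h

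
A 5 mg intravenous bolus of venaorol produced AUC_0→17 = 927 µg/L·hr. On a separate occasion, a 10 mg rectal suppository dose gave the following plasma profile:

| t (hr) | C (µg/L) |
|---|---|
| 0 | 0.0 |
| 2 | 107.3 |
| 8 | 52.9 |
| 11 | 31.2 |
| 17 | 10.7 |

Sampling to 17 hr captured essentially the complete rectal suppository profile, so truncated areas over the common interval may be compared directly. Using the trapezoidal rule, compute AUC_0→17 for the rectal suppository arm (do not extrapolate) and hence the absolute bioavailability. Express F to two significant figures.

Trapezoidal AUC_0→17 (rectal suppository):
  [0→2]: (0.0+107.3)/2 × 2 = 107.3
  [2→8]: (107.3+52.9)/2 × 6 = 480.6
  [8→11]: (52.9+31.2)/2 × 3 = 126.15
  [11→17]: (31.2+10.7)/2 × 6 = 125.7
  Sum = 839.75 µg/L·hr
F = (AUC_ev/D_ev)/(AUC_iv/D_iv) = (839.75/10)/(927/5) = 83.975/185.4 = 0.4529

F = 0.45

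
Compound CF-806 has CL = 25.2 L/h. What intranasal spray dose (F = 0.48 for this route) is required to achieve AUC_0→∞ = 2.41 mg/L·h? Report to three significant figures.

Dose = CL × AUC_0→∞ / F
     = 25.2 × 2.41 / 0.48 = 126.525 mg

Dose = 127 mg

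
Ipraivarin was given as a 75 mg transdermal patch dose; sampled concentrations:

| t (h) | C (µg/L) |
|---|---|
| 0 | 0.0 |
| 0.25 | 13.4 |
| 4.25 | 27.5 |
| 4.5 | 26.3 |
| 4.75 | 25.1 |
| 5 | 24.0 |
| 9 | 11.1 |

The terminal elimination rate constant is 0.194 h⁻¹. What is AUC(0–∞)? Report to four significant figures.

AUC = 230.2 µg/L·h

Trapezoidal AUC_0→9:
  [0→0.25]: (0.0+13.4)/2 × 0.25 = 1.675
  [0.25→4.25]: (13.4+27.5)/2 × 4 = 81.8
  [4.25→4.5]: (27.5+26.3)/2 × 0.25 = 6.725
  [4.5→4.75]: (26.3+25.1)/2 × 0.25 = 6.425
  [4.75→5]: (25.1+24.0)/2 × 0.25 = 6.1375
  [5→9]: (24.0+11.1)/2 × 4 = 70.2
  Sum = 172.9625 µg/L·h
Extrapolated tail: C_last / k_e = 11.1 / 0.194 = 57.216
AUC_0→∞ = 172.9625 + 57.216 = 230.1785 µg/L·h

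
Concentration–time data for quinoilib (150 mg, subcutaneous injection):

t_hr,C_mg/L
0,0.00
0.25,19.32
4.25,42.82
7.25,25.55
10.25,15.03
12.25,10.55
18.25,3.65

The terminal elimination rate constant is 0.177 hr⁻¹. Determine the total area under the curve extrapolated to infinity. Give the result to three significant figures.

Trapezoidal AUC_0→18.25:
  [0→0.25]: (0.00+19.32)/2 × 0.25 = 2.415
  [0.25→4.25]: (19.32+42.82)/2 × 4 = 124.28
  [4.25→7.25]: (42.82+25.55)/2 × 3 = 102.555
  [7.25→10.25]: (25.55+15.03)/2 × 3 = 60.87
  [10.25→12.25]: (15.03+10.55)/2 × 2 = 25.58
  [12.25→18.25]: (10.55+3.65)/2 × 6 = 42.6
  Sum = 358.3 mg/L·hr
Extrapolated tail: C_last / k_e = 3.65 / 0.177 = 20.621
AUC_0→∞ = 358.3 + 20.621 = 378.921 mg/L·hr

AUC = 379 mg/L·hr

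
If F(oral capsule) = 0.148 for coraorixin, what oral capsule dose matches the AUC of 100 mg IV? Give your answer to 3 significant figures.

For equal systemic exposure: F × D_ev = D_iv
D_ev = D_iv / F = 100 / 0.148 = 675.676 mg

D_oral = 676 mg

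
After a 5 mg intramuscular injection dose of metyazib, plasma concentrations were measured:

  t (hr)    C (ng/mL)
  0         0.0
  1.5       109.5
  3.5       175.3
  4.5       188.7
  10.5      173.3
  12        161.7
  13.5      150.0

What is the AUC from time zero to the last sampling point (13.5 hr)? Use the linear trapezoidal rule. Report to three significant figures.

Trapezoidal AUC_0→13.5:
  [0→1.5]: (0.0+109.5)/2 × 1.5 = 82.125
  [1.5→3.5]: (109.5+175.3)/2 × 2 = 284.8
  [3.5→4.5]: (175.3+188.7)/2 × 1 = 182.0
  [4.5→10.5]: (188.7+173.3)/2 × 6 = 1086.0
  [10.5→12]: (173.3+161.7)/2 × 1.5 = 251.25
  [12→13.5]: (161.7+150.0)/2 × 1.5 = 233.775
  Sum = 2119.95 ng/mL·hr

AUC = 2120 ng/mL·hr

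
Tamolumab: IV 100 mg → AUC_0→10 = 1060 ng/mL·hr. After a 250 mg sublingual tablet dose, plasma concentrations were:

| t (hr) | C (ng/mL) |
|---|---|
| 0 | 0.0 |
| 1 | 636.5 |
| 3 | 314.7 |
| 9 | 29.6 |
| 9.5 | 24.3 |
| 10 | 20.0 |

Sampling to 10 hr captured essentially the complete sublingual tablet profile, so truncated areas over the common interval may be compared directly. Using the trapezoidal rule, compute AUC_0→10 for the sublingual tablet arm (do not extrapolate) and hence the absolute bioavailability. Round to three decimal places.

F = 0.878

Trapezoidal AUC_0→10 (sublingual tablet):
  [0→1]: (0.0+636.5)/2 × 1 = 318.25
  [1→3]: (636.5+314.7)/2 × 2 = 951.2
  [3→9]: (314.7+29.6)/2 × 6 = 1032.9
  [9→9.5]: (29.6+24.3)/2 × 0.5 = 13.475
  [9.5→10]: (24.3+20.0)/2 × 0.5 = 11.075
  Sum = 2326.9 ng/mL·hr
F = (AUC_ev/D_ev)/(AUC_iv/D_iv) = (2326.9/250)/(1060/100) = 9.3076/10.6 = 0.8781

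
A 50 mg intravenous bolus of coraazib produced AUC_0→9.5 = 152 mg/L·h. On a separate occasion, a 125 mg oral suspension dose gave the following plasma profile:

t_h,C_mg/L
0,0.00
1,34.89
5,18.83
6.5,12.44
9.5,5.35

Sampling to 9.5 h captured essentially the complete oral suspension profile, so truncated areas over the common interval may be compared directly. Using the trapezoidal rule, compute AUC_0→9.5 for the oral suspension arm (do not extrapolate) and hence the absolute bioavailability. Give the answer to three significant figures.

Trapezoidal AUC_0→9.5 (oral suspension):
  [0→1]: (0.00+34.89)/2 × 1 = 17.445
  [1→5]: (34.89+18.83)/2 × 4 = 107.44
  [5→6.5]: (18.83+12.44)/2 × 1.5 = 23.4525
  [6.5→9.5]: (12.44+5.35)/2 × 3 = 26.685
  Sum = 175.0225 mg/L·h
F = (AUC_ev/D_ev)/(AUC_iv/D_iv) = (175.0225/125)/(152/50) = 1.40018/3.04 = 0.4606

F = 0.461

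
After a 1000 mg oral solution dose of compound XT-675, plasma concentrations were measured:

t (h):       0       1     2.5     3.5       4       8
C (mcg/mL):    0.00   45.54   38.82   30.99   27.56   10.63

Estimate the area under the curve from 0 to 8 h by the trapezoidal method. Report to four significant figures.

AUC = 212.0 mcg/mL·h

Trapezoidal AUC_0→8:
  [0→1]: (0.00+45.54)/2 × 1 = 22.77
  [1→2.5]: (45.54+38.82)/2 × 1.5 = 63.27
  [2.5→3.5]: (38.82+30.99)/2 × 1 = 34.905
  [3.5→4]: (30.99+27.56)/2 × 0.5 = 14.6375
  [4→8]: (27.56+10.63)/2 × 4 = 76.38
  Sum = 211.9625 mcg/mL·h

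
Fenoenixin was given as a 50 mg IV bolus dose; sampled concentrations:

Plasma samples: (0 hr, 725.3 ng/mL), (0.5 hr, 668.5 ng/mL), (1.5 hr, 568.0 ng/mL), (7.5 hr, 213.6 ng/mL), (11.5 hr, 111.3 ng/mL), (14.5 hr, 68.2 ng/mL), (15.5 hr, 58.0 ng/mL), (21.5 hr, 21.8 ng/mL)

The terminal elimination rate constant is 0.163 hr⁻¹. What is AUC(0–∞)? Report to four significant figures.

Trapezoidal AUC_0→21.5:
  [0→0.5]: (725.3+668.5)/2 × 0.5 = 348.45
  [0.5→1.5]: (668.5+568.0)/2 × 1 = 618.25
  [1.5→7.5]: (568.0+213.6)/2 × 6 = 2344.8
  [7.5→11.5]: (213.6+111.3)/2 × 4 = 649.8
  [11.5→14.5]: (111.3+68.2)/2 × 3 = 269.25
  [14.5→15.5]: (68.2+58.0)/2 × 1 = 63.1
  [15.5→21.5]: (58.0+21.8)/2 × 6 = 239.4
  Sum = 4533.05 ng/mL·hr
Extrapolated tail: C_last / k_e = 21.8 / 0.163 = 133.742
AUC_0→∞ = 4533.05 + 133.742 = 4666.792 ng/mL·hr

AUC = 4667 ng/mL·hr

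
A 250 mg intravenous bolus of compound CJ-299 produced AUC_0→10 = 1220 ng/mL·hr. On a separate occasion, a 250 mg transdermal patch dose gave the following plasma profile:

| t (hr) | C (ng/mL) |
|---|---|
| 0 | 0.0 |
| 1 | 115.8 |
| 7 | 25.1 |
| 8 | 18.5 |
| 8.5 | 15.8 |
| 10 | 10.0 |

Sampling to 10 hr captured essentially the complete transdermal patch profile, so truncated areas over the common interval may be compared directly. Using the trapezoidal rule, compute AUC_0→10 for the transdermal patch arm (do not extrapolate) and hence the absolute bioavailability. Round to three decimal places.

Trapezoidal AUC_0→10 (transdermal patch):
  [0→1]: (0.0+115.8)/2 × 1 = 57.9
  [1→7]: (115.8+25.1)/2 × 6 = 422.7
  [7→8]: (25.1+18.5)/2 × 1 = 21.8
  [8→8.5]: (18.5+15.8)/2 × 0.5 = 8.575
  [8.5→10]: (15.8+10.0)/2 × 1.5 = 19.35
  Sum = 530.325 ng/mL·hr
F = (AUC_ev/D_ev)/(AUC_iv/D_iv) = (530.325/250)/(1220/250) = 2.1213/4.88 = 0.4347

F = 0.435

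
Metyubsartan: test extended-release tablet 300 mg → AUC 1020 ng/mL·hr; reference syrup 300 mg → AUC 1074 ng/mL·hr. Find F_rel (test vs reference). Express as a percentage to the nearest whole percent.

F_rel = (AUC_test/D_test) / (AUC_ref/D_ref)
      = (1020/300) / (1074/300)
      = 3.4 / 3.58 = 0.9497 = 94.97%

F_rel = 95%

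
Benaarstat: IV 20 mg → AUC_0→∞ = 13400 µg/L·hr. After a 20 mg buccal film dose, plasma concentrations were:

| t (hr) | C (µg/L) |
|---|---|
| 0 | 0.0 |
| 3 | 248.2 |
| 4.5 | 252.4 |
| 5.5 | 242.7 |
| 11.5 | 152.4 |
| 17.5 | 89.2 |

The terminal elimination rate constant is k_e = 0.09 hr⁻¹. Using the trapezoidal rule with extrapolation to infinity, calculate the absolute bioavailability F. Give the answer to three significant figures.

F = 0.291

Trapezoidal AUC_0→17.5 (buccal film):
  [0→3]: (0.0+248.2)/2 × 3 = 372.3
  [3→4.5]: (248.2+252.4)/2 × 1.5 = 375.45
  [4.5→5.5]: (252.4+242.7)/2 × 1 = 247.55
  [5.5→11.5]: (242.7+152.4)/2 × 6 = 1185.3
  [11.5→17.5]: (152.4+89.2)/2 × 6 = 724.8
  Sum = 2905.4 µg/L·hr
Tail: C_last/k_e = 89.2/0.09 = 991.111
AUC_0→∞ (buccal film) = 2905.4 + 991.111 = 3896.511 µg/L·hr
F = (AUC_ev/D_ev)/(AUC_iv/D_iv) = (3896.511/20)/(13400/20) = 194.82555/670 = 0.2908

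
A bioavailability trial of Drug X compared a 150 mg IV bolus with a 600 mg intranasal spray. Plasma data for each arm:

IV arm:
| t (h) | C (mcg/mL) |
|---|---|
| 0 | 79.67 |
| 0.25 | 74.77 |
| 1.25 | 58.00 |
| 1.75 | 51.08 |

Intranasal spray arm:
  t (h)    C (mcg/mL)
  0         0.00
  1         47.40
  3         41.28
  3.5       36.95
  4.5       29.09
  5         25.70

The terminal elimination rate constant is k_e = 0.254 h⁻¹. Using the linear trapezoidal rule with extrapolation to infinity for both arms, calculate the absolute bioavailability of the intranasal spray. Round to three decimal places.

F = 0.223

Trapezoidal AUC_0→1.75 (IV):
  [0→0.25]: (79.67+74.77)/2 × 0.25 = 19.305
  [0.25→1.25]: (74.77+58.00)/2 × 1 = 66.385
  [1.25→1.75]: (58.00+51.08)/2 × 0.5 = 27.27
  Sum = 112.96 mcg/mL·h
IV tail: 51.08/0.254 = 201.102; AUC_iv,0→∞ = 112.96 + 201.102 = 314.062 mcg/mL·h
Trapezoidal AUC_0→5 (intranasal spray):
  [0→1]: (0.00+47.40)/2 × 1 = 23.7
  [1→3]: (47.40+41.28)/2 × 2 = 88.68
  [3→3.5]: (41.28+36.95)/2 × 0.5 = 19.5575
  [3.5→4.5]: (36.95+29.09)/2 × 1 = 33.02
  [4.5→5]: (29.09+25.70)/2 × 0.5 = 13.6975
  Sum = 178.655 mcg/mL·h
intranasal spray tail: 25.70/0.254 = 101.181; AUC_ev,0→∞ = 178.655 + 101.181 = 279.836 mcg/mL·h
F = (AUC_ev/D_ev)/(AUC_iv/D_iv) = (279.836/600)/(314.062/150) = 0.466393/2.09375 = 0.2228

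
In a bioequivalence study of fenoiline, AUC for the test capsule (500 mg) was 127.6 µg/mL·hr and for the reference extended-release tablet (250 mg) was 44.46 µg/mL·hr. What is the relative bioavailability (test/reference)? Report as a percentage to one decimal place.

F_rel = (AUC_test/D_test) / (AUC_ref/D_ref)
      = (127.6/500) / (44.46/250)
      = 0.2552 / 0.17784 = 1.4350 = 143.50%

F_rel = 143.5%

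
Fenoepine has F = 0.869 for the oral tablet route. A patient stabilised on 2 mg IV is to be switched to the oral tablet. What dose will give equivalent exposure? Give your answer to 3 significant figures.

For equal systemic exposure: F × D_ev = D_iv
D_ev = D_iv / F = 2 / 0.869 = 2.3015 mg

D_oral = 2.30 mg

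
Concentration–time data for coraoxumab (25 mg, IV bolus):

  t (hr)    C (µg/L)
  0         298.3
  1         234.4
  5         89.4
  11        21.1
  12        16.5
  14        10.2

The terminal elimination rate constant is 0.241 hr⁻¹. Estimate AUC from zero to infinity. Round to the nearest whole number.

Trapezoidal AUC_0→14:
  [0→1]: (298.3+234.4)/2 × 1 = 266.35
  [1→5]: (234.4+89.4)/2 × 4 = 647.6
  [5→11]: (89.4+21.1)/2 × 6 = 331.5
  [11→12]: (21.1+16.5)/2 × 1 = 18.8
  [12→14]: (16.5+10.2)/2 × 2 = 26.7
  Sum = 1290.95 µg/L·hr
Extrapolated tail: C_last / k_e = 10.2 / 0.241 = 42.324
AUC_0→∞ = 1290.95 + 42.324 = 1333.274 µg/L·hr

AUC = 1333 µg/L·hr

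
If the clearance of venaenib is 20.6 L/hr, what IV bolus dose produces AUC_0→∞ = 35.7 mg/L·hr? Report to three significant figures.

Dose = 735 mg

Dose_iv = CL × AUC_0→∞
     = 20.6 × 35.7 = 735.42 mg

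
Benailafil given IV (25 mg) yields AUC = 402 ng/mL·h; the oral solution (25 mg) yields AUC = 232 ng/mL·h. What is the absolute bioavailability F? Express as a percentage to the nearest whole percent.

F = (AUC_ev / D_ev) / (AUC_iv / D_iv)
  = (232/25) / (402/25)
  = 9.28 / 16.08 = 0.5771
  = 57.71%

F = 58%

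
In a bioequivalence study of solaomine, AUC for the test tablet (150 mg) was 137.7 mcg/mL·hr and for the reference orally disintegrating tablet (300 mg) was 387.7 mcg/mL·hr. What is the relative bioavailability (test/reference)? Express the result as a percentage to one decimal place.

F_rel = (AUC_test/D_test) / (AUC_ref/D_ref)
      = (137.7/150) / (387.7/300)
      = 0.918 / 1.29233 = 0.7103 = 71.03%

F_rel = 71.0%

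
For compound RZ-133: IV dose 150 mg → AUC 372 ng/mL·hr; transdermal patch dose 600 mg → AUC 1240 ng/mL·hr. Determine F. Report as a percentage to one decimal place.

F = 83.3%

F = (AUC_ev / D_ev) / (AUC_iv / D_iv)
  = (1240/600) / (372/150)
  = 2.06667 / 2.48 = 0.8333
  = 83.33%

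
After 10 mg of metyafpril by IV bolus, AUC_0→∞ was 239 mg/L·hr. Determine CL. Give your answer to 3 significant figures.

CL = 0.0418 L/hr

CL = Dose_iv / AUC_0→∞
   = 10 / 239 = 0.041841 L/hr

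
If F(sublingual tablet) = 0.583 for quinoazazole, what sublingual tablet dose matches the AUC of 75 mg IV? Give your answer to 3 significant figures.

D_sublingual = 129 mg

For equal systemic exposure: F × D_ev = D_iv
D_ev = D_iv / F = 75 / 0.583 = 128.645 mg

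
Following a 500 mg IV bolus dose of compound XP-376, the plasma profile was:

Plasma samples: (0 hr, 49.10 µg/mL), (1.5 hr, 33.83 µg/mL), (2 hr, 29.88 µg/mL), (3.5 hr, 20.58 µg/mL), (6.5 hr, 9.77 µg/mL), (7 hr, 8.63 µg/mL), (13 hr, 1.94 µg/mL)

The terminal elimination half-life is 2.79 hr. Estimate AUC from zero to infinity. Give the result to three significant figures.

AUC = 206 µg/mL·hr

Trapezoidal AUC_0→13:
  [0→1.5]: (49.10+33.83)/2 × 1.5 = 62.1975
  [1.5→2]: (33.83+29.88)/2 × 0.5 = 15.9275
  [2→3.5]: (29.88+20.58)/2 × 1.5 = 37.845
  [3.5→6.5]: (20.58+9.77)/2 × 3 = 45.525
  [6.5→7]: (9.77+8.63)/2 × 0.5 = 4.6
  [7→13]: (8.63+1.94)/2 × 6 = 31.71
  Sum = 197.805 µg/mL·hr
k_e = ln2 / t½ = 0.693147 / 2.79 = 0.2484 hr^-1
Extrapolated tail: C_last / k_e = 1.94 / 0.2484 = 7.810
AUC_0→∞ = 197.805 + 7.810 = 205.615 µg/mL·hr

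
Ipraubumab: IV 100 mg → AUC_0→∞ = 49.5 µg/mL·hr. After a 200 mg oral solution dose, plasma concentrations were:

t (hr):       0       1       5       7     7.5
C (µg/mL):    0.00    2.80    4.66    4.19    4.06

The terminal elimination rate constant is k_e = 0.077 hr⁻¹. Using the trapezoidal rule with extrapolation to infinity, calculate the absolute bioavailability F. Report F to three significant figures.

F = 0.808

Trapezoidal AUC_0→7.5 (oral solution):
  [0→1]: (0.00+2.80)/2 × 1 = 1.4
  [1→5]: (2.80+4.66)/2 × 4 = 14.92
  [5→7]: (4.66+4.19)/2 × 2 = 8.85
  [7→7.5]: (4.19+4.06)/2 × 0.5 = 2.0625
  Sum = 27.2325 µg/mL·hr
Tail: C_last/k_e = 4.06/0.077 = 52.727
AUC_0→∞ (oral solution) = 27.2325 + 52.727 = 79.9595 µg/mL·hr
F = (AUC_ev/D_ev)/(AUC_iv/D_iv) = (79.9595/200)/(49.5/100) = 0.3997975/0.495 = 0.8077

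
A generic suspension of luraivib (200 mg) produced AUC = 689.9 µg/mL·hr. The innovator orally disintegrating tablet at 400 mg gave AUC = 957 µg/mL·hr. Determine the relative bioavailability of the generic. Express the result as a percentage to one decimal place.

F_rel = (AUC_test/D_test) / (AUC_ref/D_ref)
      = (689.9/200) / (957/400)
      = 3.4495 / 2.3925 = 1.4418 = 144.18%

F_rel = 144.2%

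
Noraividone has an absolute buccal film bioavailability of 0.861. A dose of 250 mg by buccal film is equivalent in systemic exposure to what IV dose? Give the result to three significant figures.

Systemic exposure from an extravascular dose = F × D_ev, so the equivalent IV dose is F × D_ev.
D_iv = F × D_ev = 0.861 × 250 = 215.25 mg

D_iv = 215 mg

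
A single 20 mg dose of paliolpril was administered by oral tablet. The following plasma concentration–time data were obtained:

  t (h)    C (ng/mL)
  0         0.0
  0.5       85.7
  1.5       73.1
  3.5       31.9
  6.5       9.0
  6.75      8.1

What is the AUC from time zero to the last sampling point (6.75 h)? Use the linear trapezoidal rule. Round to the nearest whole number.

Trapezoidal AUC_0→6.75:
  [0→0.5]: (0.0+85.7)/2 × 0.5 = 21.425
  [0.5→1.5]: (85.7+73.1)/2 × 1 = 79.4
  [1.5→3.5]: (73.1+31.9)/2 × 2 = 105.0
  [3.5→6.5]: (31.9+9.0)/2 × 3 = 61.35
  [6.5→6.75]: (9.0+8.1)/2 × 0.25 = 2.1375
  Sum = 269.3125 ng/mL·h

AUC = 269 ng/mL·h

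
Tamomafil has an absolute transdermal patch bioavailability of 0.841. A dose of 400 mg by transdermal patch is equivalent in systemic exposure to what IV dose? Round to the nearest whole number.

Systemic exposure from an extravascular dose = F × D_ev, so the equivalent IV dose is F × D_ev.
D_iv = F × D_ev = 0.841 × 400 = 336.4 mg

D_iv = 336 mg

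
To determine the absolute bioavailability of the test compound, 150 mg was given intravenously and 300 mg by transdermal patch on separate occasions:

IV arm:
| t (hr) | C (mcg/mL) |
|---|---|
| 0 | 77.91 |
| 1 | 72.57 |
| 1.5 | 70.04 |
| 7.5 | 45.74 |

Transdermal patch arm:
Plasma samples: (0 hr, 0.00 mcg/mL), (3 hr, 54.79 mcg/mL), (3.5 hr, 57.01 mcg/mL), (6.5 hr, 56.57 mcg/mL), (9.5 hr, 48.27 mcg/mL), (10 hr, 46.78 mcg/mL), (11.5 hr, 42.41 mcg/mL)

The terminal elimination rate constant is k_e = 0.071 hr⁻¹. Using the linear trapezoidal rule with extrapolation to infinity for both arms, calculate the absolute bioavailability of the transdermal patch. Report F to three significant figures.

F = 0.511

Trapezoidal AUC_0→7.5 (IV):
  [0→1]: (77.91+72.57)/2 × 1 = 75.24
  [1→1.5]: (72.57+70.04)/2 × 0.5 = 35.6525
  [1.5→7.5]: (70.04+45.74)/2 × 6 = 347.34
  Sum = 458.2325 mcg/mL·hr
IV tail: 45.74/0.071 = 644.225; AUC_iv,0→∞ = 458.2325 + 644.225 = 1102.4575 mcg/mL·hr
Trapezoidal AUC_0→11.5 (transdermal patch):
  [0→3]: (0.00+54.79)/2 × 3 = 82.185
  [3→3.5]: (54.79+57.01)/2 × 0.5 = 27.95
  [3.5→6.5]: (57.01+56.57)/2 × 3 = 170.37
  [6.5→9.5]: (56.57+48.27)/2 × 3 = 157.26
  [9.5→10]: (48.27+46.78)/2 × 0.5 = 23.7625
  [10→11.5]: (46.78+42.41)/2 × 1.5 = 66.8925
  Sum = 528.42 mcg/mL·hr
transdermal patch tail: 42.41/0.071 = 597.324; AUC_ev,0→∞ = 528.42 + 597.324 = 1125.744 mcg/mL·hr
F = (AUC_ev/D_ev)/(AUC_iv/D_iv) = (1125.744/300)/(1102.4575/150) = 3.75248/7.34972 = 0.5106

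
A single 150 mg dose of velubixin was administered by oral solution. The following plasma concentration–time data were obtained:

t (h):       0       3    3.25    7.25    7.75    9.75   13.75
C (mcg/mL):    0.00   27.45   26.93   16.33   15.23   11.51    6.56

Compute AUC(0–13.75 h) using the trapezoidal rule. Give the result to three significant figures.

AUC = 205 mcg/mL·h

Trapezoidal AUC_0→13.75:
  [0→3]: (0.00+27.45)/2 × 3 = 41.175
  [3→3.25]: (27.45+26.93)/2 × 0.25 = 6.7975
  [3.25→7.25]: (26.93+16.33)/2 × 4 = 86.52
  [7.25→7.75]: (16.33+15.23)/2 × 0.5 = 7.89
  [7.75→9.75]: (15.23+11.51)/2 × 2 = 26.74
  [9.75→13.75]: (11.51+6.56)/2 × 4 = 36.14
  Sum = 205.2625 mcg/mL·h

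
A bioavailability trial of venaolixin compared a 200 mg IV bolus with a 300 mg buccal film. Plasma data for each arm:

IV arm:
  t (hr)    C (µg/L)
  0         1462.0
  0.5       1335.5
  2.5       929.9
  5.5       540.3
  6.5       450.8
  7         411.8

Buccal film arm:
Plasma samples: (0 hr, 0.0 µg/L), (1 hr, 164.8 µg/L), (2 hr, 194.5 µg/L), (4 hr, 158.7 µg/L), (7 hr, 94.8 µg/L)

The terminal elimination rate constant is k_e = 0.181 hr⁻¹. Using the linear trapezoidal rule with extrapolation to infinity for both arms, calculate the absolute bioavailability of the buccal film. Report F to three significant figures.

Trapezoidal AUC_0→7 (IV):
  [0→0.5]: (1462.0+1335.5)/2 × 0.5 = 699.375
  [0.5→2.5]: (1335.5+929.9)/2 × 2 = 2265.4
  [2.5→5.5]: (929.9+540.3)/2 × 3 = 2205.3
  [5.5→6.5]: (540.3+450.8)/2 × 1 = 495.55
  [6.5→7]: (450.8+411.8)/2 × 0.5 = 215.65
  Sum = 5881.275 µg/L·hr
IV tail: 411.8/0.181 = 2275.138; AUC_iv,0→∞ = 5881.275 + 2275.138 = 8156.413 µg/L·hr
Trapezoidal AUC_0→7 (buccal film):
  [0→1]: (0.0+164.8)/2 × 1 = 82.4
  [1→2]: (164.8+194.5)/2 × 1 = 179.65
  [2→4]: (194.5+158.7)/2 × 2 = 353.2
  [4→7]: (158.7+94.8)/2 × 3 = 380.25
  Sum = 995.5 µg/L·hr
buccal film tail: 94.8/0.181 = 523.757; AUC_ev,0→∞ = 995.5 + 523.757 = 1519.257 µg/L·hr
F = (AUC_ev/D_ev)/(AUC_iv/D_iv) = (1519.257/300)/(8156.413/200) = 5.06419/40.782065 = 0.1242

F = 0.124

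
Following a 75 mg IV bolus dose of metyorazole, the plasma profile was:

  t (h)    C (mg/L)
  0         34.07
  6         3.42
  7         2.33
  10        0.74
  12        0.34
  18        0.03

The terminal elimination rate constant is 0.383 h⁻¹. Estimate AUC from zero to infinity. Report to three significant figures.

AUC = 122 mg/L·h

Trapezoidal AUC_0→18:
  [0→6]: (34.07+3.42)/2 × 6 = 112.47
  [6→7]: (3.42+2.33)/2 × 1 = 2.875
  [7→10]: (2.33+0.74)/2 × 3 = 4.605
  [10→12]: (0.74+0.34)/2 × 2 = 1.08
  [12→18]: (0.34+0.03)/2 × 6 = 1.11
  Sum = 122.14 mg/L·h
Extrapolated tail: C_last / k_e = 0.03 / 0.383 = 0.078
AUC_0→∞ = 122.14 + 0.078 = 122.218 mg/L·h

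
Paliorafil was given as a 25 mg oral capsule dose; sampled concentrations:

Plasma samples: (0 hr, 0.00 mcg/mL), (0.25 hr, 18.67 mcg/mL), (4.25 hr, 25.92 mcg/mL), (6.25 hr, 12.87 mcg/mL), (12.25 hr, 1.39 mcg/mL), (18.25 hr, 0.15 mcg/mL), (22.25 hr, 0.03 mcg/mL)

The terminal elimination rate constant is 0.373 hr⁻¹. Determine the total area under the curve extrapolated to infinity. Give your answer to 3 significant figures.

AUC = 178 mcg/mL·hr

Trapezoidal AUC_0→22.25:
  [0→0.25]: (0.00+18.67)/2 × 0.25 = 2.33375
  [0.25→4.25]: (18.67+25.92)/2 × 4 = 89.18
  [4.25→6.25]: (25.92+12.87)/2 × 2 = 38.79
  [6.25→12.25]: (12.87+1.39)/2 × 6 = 42.78
  [12.25→18.25]: (1.39+0.15)/2 × 6 = 4.62
  [18.25→22.25]: (0.15+0.03)/2 × 4 = 0.36
  Sum = 178.06375 mcg/mL·hr
Extrapolated tail: C_last / k_e = 0.03 / 0.373 = 0.080
AUC_0→∞ = 178.06375 + 0.080 = 178.14375 mcg/mL·hr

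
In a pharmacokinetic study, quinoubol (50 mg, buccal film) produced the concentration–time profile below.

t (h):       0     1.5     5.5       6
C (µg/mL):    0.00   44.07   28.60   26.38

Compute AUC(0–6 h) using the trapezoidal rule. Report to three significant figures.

Trapezoidal AUC_0→6:
  [0→1.5]: (0.00+44.07)/2 × 1.5 = 33.0525
  [1.5→5.5]: (44.07+28.60)/2 × 4 = 145.34
  [5.5→6]: (28.60+26.38)/2 × 0.5 = 13.745
  Sum = 192.1375 µg/mL·h

AUC = 192 µg/mL·h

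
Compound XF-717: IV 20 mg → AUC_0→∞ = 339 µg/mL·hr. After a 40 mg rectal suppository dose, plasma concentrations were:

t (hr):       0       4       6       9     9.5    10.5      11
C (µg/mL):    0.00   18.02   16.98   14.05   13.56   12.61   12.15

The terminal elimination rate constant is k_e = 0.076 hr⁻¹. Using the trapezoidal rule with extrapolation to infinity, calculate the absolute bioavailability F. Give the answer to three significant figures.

F = 0.448

Trapezoidal AUC_0→11 (rectal suppository):
  [0→4]: (0.00+18.02)/2 × 4 = 36.04
  [4→6]: (18.02+16.98)/2 × 2 = 35.0
  [6→9]: (16.98+14.05)/2 × 3 = 46.545
  [9→9.5]: (14.05+13.56)/2 × 0.5 = 6.9025
  [9.5→10.5]: (13.56+12.61)/2 × 1 = 13.085
  [10.5→11]: (12.61+12.15)/2 × 0.5 = 6.19
  Sum = 143.7625 µg/mL·hr
Tail: C_last/k_e = 12.15/0.076 = 159.868
AUC_0→∞ (rectal suppository) = 143.7625 + 159.868 = 303.6305 µg/mL·hr
F = (AUC_ev/D_ev)/(AUC_iv/D_iv) = (303.6305/40)/(339/20) = 7.5907625/16.95 = 0.4478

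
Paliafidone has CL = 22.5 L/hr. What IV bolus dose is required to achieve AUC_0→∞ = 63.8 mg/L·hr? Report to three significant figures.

Dose_iv = CL × AUC_0→∞
     = 22.5 × 63.8 = 1435.5 mg

Dose = 1440 mg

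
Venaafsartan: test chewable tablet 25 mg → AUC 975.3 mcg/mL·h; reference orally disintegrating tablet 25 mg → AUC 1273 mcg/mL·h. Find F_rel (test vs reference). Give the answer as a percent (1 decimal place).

F_rel = 76.6%

F_rel = (AUC_test/D_test) / (AUC_ref/D_ref)
      = (975.3/25) / (1273/25)
      = 39.012 / 50.92 = 0.7661 = 76.61%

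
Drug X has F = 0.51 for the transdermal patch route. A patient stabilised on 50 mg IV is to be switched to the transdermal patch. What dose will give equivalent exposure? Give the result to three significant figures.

D_transdermal = 98.0 mg

For equal systemic exposure: F × D_ev = D_iv
D_ev = D_iv / F = 50 / 0.51 = 98.0392 mg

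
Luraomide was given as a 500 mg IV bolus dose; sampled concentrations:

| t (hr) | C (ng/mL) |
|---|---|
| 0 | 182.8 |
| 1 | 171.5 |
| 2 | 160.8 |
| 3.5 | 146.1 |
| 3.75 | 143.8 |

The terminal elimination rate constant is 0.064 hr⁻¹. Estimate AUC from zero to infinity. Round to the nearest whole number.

AUC = 2857 ng/mL·hr

Trapezoidal AUC_0→3.75:
  [0→1]: (182.8+171.5)/2 × 1 = 177.15
  [1→2]: (171.5+160.8)/2 × 1 = 166.15
  [2→3.5]: (160.8+146.1)/2 × 1.5 = 230.175
  [3.5→3.75]: (146.1+143.8)/2 × 0.25 = 36.2375
  Sum = 609.7125 ng/mL·hr
Extrapolated tail: C_last / k_e = 143.8 / 0.064 = 2246.875
AUC_0→∞ = 609.7125 + 2246.875 = 2856.5875 ng/mL·hr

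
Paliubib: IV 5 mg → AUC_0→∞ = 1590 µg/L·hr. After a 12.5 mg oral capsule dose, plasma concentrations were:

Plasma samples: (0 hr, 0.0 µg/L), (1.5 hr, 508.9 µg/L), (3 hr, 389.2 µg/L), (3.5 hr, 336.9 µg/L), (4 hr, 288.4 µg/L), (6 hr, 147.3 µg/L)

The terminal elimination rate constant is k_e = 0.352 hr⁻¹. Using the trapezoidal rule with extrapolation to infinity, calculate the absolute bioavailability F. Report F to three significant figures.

Trapezoidal AUC_0→6 (oral capsule):
  [0→1.5]: (0.0+508.9)/2 × 1.5 = 381.675
  [1.5→3]: (508.9+389.2)/2 × 1.5 = 673.575
  [3→3.5]: (389.2+336.9)/2 × 0.5 = 181.525
  [3.5→4]: (336.9+288.4)/2 × 0.5 = 156.325
  [4→6]: (288.4+147.3)/2 × 2 = 435.7
  Sum = 1828.8 µg/L·hr
Tail: C_last/k_e = 147.3/0.352 = 418.466
AUC_0→∞ (oral capsule) = 1828.8 + 418.466 = 2247.266 µg/L·hr
F = (AUC_ev/D_ev)/(AUC_iv/D_iv) = (2247.266/12.5)/(1590/5) = 179.78128/318 = 0.5653

F = 0.565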